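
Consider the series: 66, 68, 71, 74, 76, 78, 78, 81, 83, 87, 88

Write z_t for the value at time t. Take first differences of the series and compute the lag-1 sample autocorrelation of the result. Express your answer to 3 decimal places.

-0.314

First differences Δz: 2, 3, 3, 2, 2, 0, 3, 2, 4, 1
Mean of differences = 2.2000
Numerator Σ(Δz_t−Δz̄)(Δz_{t+1}−Δz̄) = -3.6400
Denominator Σ(Δz_t−Δz̄)² = 11.6000
r_1(Δz) = -3.6400 / 11.6000 = -0.314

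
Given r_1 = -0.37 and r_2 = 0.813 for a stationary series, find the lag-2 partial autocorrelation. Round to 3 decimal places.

φ_{22} = (r_2 − r_1²) / (1 − r_1²)
r_1² = (-0.37)² = 0.1369
Numerator = 0.813 − 0.1369 = 0.6761; denominator = 1 − 0.1369 = 0.8631
φ_{22} = 0.6761 / 0.8631 = 0.783

0.783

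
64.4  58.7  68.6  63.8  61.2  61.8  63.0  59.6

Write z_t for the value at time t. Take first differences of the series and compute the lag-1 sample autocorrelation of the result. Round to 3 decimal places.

-0.551

First differences Δz: -5.7, 9.9, -4.8, -2.6, 0.6, 1.2, -3.4
Mean of differences = -0.6857
Numerator Σ(Δz_t−Δz̄)(Δz_{t+1}−Δz̄) = -93.9116
Denominator Σ(Δz_t−Δz̄)² = 170.3686
r_1(Δz) = -93.9116 / 170.3686 = -0.551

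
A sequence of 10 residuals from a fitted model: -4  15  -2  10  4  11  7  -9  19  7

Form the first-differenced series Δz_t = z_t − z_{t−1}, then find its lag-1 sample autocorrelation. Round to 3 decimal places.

-0.676

First differences Δz: 19, -17, 12, -6, 7, -4, -16, 28, -12
Mean of differences = 1.2222
Numerator Σ(Δz_t−Δz̄)(Δz_{t+1}−Δz̄) = -1395.3827
Denominator Σ(Δz_t−Δz̄)² = 2065.5556
r_1(Δz) = -1395.3827 / 2065.5556 = -0.676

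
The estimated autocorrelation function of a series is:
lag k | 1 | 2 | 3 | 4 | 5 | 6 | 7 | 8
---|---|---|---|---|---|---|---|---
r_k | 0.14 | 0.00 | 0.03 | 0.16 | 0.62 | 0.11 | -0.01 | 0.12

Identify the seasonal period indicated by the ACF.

The largest autocorrelation is r_5 = 0.62; the remaining lags stay at or below 0.16.
The dominant spike at lag 5 indicates a seasonal period of 5.

5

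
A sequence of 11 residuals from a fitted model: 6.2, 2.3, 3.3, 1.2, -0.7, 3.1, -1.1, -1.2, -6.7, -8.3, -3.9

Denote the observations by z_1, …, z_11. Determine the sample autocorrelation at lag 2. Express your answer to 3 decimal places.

0.326

Mean z̄ = (6.2 + 2.3 + 3.3 + 1.2 − 0.7 + 3.1 − 1.1 − 1.2 − 6.7 − 8.3 − 3.9)/11 = -0.5273
Numerator Σ_{t=1}^{9}(z_t−z̄)(z_{t+2}−z̄) = 63.4767
Denominator Σ(z_t−z̄)² = 194.7418
r_2 = 63.4767 / 194.7418 = 0.326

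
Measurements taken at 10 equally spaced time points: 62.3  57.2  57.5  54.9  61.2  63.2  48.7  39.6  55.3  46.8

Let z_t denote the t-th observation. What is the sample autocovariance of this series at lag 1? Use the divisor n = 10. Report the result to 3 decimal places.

10.891

Mean z̄ = (62.3 + 57.2 + 57.5 + 54.9 + 61.2 + 63.2 + 48.7 + 39.6 + 55.3 + 46.8)/10 = 54.6700
Σ_{t=1}^{9}(z_t−z̄)(z_{t+1}−z̄) = 108.9091
γ_1 = 108.9091 / 10 = 10.891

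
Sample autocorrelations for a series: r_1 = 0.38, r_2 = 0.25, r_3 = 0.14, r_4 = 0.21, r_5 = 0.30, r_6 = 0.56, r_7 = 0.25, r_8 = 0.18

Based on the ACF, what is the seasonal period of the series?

6

The largest autocorrelation is r_6 = 0.56; the remaining lags stay at or below 0.38. The elevated value at lag 1 (0.38), dropping to 0.25 at lag 2, reflects decaying short-term dependence rather than seasonality.
The dominant spike at lag 6 indicates a seasonal period of 6.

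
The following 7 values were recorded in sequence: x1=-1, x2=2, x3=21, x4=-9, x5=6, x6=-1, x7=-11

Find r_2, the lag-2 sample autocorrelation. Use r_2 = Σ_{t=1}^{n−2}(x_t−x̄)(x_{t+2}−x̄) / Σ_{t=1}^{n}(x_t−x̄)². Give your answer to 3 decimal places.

Mean x̄ = (-1 + 2 + 21 − 9 + 6 − 1 − 11)/7 = 1.0000
Deviations from mean: -2.0000, 1.0000, 20.0000, -10.0000, 5.0000, -2.0000, -12.0000
Numerator Σ_{t=1}^{5}(x_t−x̄)(x_{t+2}−x̄) = 10.0000
Denominator Σ(x_t−x̄)² = 678.0000
r_2 = 10.0000 / 678.0000 = 0.015

0.015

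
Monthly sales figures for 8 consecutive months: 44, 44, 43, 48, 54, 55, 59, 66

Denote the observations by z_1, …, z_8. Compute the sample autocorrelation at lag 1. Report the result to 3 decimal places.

Mean z̄ = (44 + 44 + 43 + 48 + 54 + 55 + 59 + 66)/8 = 51.6250
Numerator Σ_{t=1}^{7}(z_t−z̄)(z_{t+1}−z̄) = 285.4844
Denominator Σ(z_t−z̄)² = 481.8750
r_1 = 285.4844 / 481.8750 = 0.592

0.592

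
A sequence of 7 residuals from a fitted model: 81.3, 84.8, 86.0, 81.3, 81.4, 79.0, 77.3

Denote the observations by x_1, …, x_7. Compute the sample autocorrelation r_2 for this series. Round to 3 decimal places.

-0.027

Mean x̄ = (81.3 + 84.8 + 86.0 + 81.3 + 81.4 + 79.0 + 77.3)/7 = 81.5857
Deviations from mean: -0.2857, 3.2143, 4.4143, -0.2857, -0.1857, -2.5857, -4.2857
Σ(x_t−x̄)(x_{t+2}−x̄) = (-1.2612) + (-0.9184) + (-0.8198) + (0.7388) + (0.7959) = -1.4647
Denominator Σ(x_t−x̄)² = 55.0686
r_2 = -1.4647 / 55.0686 = -0.027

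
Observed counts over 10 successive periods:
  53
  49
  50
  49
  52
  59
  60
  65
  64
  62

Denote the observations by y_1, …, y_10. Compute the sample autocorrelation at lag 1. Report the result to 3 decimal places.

0.793

Mean ȳ = (53 + 49 + 50 + 49 + 52 + 59 + 60 + 65 + 64 + 62)/10 = 56.3000
Numerator Σ_{t=1}^{9}(y_t−ȳ)(y_{t+1}−ȳ) = 288.9100
Denominator Σ(y_t−ȳ)² = 364.1000
r_1 = 288.9100 / 364.1000 = 0.793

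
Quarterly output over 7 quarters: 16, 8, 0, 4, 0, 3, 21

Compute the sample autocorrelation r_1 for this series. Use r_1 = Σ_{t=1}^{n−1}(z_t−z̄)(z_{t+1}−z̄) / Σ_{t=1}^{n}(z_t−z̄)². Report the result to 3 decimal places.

Mean z̄ = (16 + 8 + 0 + 4 + 0 + 3 + 21)/7 = 7.4286
Deviations from mean: 8.5714, 0.5714, -7.4286, -3.4286, -7.4286, -4.4286, 13.5714
Σ(z_t−z̄)(z_{t+1}−z̄) = (4.8980) + (-4.2449) + (25.4694) + (25.4694) + (32.8980) + (-60.1020) = 24.3878
Denominator Σ(z_t−z̄)² = 399.7143
r_1 = 24.3878 / 399.7143 = 0.061

0.061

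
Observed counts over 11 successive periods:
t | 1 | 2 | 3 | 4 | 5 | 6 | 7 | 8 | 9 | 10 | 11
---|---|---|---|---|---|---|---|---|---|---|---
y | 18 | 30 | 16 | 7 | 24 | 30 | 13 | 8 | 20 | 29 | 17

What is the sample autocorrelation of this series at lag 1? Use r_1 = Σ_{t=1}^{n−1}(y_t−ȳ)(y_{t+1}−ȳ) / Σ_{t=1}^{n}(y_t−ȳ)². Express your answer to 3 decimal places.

Mean ȳ = (18 + 30 + 16 + 7 + 24 + 30 + 13 + 8 + 20 + 29 + 17)/11 = 19.2727
Numerator Σ_{t=1}^{10}(y_t−ȳ)(y_{t+1}−ȳ) = -35.7107
Denominator Σ(y_t−ȳ)² = 682.1818
r_1 = -35.7107 / 682.1818 = -0.052

-0.052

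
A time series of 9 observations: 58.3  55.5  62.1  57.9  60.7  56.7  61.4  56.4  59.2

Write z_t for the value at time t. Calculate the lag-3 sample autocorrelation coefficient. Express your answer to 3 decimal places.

-0.475

Mean z̄ = (58.3 + 55.5 + 62.1 + 57.9 + 60.7 + 56.7 + 61.4 + 56.4 + 59.2)/9 = 58.6889
Σ(z_t−z̄)(z_{t+3}−z̄) = (0.3068) + (-6.4132) + (-6.7843) + (-2.1388) + (-4.6032) + (-1.0165) = -20.6493
Denominator Σ(z_t−z̄)² = 43.4289
r_3 = -20.6493 / 43.4289 = -0.475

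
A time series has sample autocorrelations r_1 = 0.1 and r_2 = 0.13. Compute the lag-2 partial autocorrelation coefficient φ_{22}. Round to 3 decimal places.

0.121

φ_{22} = (r_2 − r_1²) / (1 − r_1²)
r_1² = (0.1)² = 0.01
Numerator = 0.13 − 0.0100 = 0.1200; denominator = 1 − 0.0100 = 0.9900
φ_{22} = 0.1200 / 0.9900 = 0.121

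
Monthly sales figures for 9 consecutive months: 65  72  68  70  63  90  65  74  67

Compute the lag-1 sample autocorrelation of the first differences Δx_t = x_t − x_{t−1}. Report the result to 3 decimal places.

First differences Δx: 7, -4, 2, -7, 27, -25, 9, -7
Mean of differences = 0.2500
Numerator Σ(Δx_t−Δx̄)(Δx_{t+1}−Δx̄) = -1202.5625
Denominator Σ(Δx_t−Δx̄)² = 1601.5000
r_1(Δx) = -1202.5625 / 1601.5000 = -0.751

-0.751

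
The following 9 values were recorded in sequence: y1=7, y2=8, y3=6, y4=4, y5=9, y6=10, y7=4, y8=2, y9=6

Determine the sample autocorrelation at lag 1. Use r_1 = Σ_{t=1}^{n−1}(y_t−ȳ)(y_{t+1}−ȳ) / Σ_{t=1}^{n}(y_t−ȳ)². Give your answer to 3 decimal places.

0.144

Mean ȳ = (7 + 8 + 6 + 4 + 9 + 10 + 4 + 2 + 6)/9 = 6.2222
Numerator Σ_{t=1}^{8}(y_t−ȳ)(y_{t+1}−ȳ) = 7.7284
Denominator Σ(y_t−ȳ)² = 53.5556
r_1 = 7.7284 / 53.5556 = 0.144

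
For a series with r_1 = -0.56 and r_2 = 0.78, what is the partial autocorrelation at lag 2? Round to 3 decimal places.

φ_{22} = (r_2 − r_1²) / (1 − r_1²)
r_1² = (-0.56)² = 0.3136
Numerator = 0.78 − 0.3136 = 0.4664; denominator = 1 − 0.3136 = 0.6864
φ_{22} = 0.4664 / 0.6864 = 0.679

0.679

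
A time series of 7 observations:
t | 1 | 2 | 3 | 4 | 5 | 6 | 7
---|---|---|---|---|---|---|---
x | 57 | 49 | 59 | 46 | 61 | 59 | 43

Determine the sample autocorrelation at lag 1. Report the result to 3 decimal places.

Mean x̄ = (57 + 49 + 59 + 46 + 61 + 59 + 43)/7 = 53.4286
Deviations from mean: 3.5714, -4.4286, 5.5714, -7.4286, 7.5714, 5.5714, -10.4286
Numerator Σ_{t=1}^{6}(x_t−x̄)(x_{t+1}−x̄) = -154.0408
Denominator Σ(x_t−x̄)² = 315.7143
r_1 = -154.0408 / 315.7143 = -0.488

-0.488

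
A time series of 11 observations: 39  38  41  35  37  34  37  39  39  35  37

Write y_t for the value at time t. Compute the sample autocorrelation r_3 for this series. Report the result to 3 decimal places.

Mean ȳ = (39 + 38 + 41 + 35 + 37 + 34 + 37 + 39 + 39 + 35 + 37)/11 = 37.3636
Numerator Σ_{t=1}^{8}(y_t−ȳ)(y_{t+3}−ȳ) = -21.3058
Denominator Σ(y_t−ȳ)² = 44.5455
r_3 = -21.3058 / 44.5455 = -0.478

-0.478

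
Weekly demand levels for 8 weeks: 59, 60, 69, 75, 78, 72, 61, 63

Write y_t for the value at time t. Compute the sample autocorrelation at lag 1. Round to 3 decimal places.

Mean ȳ = (59 + 60 + 69 + 75 + 78 + 72 + 61 + 63)/8 = 67.1250
Deviations from mean: -8.1250, -7.1250, 1.8750, 7.8750, 10.8750, 4.8750, -6.1250, -4.1250
Σ(y_t−ȳ)(y_{t+1}−ȳ) = (57.8906) + (-13.3594) + (14.7656) + (85.6406) + (53.0156) + (-29.8594) + (25.2656) = 193.3594
Denominator Σ(y_t−ȳ)² = 378.8750
r_1 = 193.3594 / 378.8750 = 0.510

0.510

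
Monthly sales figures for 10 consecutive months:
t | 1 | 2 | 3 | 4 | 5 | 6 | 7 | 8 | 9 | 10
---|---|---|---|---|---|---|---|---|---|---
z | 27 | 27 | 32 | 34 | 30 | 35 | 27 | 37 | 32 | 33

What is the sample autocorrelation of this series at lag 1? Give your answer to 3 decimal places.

Mean z̄ = (27 + 27 + 32 + 34 + 30 + 35 + 27 + 37 + 32 + 33)/10 = 31.4000
Numerator Σ_{t=1}^{9}(z_t−z̄)(z_{t+1}−z̄) = -26.5600
Denominator Σ(z_t−z̄)² = 114.4000
r_1 = -26.5600 / 114.4000 = -0.232

-0.232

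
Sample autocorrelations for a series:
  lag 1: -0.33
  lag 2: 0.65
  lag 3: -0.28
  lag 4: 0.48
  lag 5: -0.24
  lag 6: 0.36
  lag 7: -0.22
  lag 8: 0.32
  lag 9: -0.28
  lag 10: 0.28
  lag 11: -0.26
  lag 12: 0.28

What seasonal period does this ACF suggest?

The largest autocorrelation is r_2 = 0.65, with weaker echoes at lags 4 (0.48), 6 (0.36), 8 (0.32), 10 (0.28) and 12 (0.28); the remaining lags stay at or below -0.22.
The dominant spike at lag 2 indicates a seasonal period of 2.

2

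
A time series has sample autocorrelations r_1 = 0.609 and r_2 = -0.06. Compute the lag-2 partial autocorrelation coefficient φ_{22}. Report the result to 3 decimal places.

φ_{22} = (r_2 − r_1²) / (1 − r_1²)
r_1² = (0.609)² = 0.370881
Numerator = -0.06 − 0.3709 = -0.4309; denominator = 1 − 0.3709 = 0.6291
φ_{22} = -0.4309 / 0.6291 = -0.685

-0.685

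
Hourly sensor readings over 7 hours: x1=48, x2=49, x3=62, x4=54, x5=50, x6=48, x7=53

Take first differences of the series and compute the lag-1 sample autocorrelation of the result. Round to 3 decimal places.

First differences Δx: 1, 13, -8, -4, -2, 5
Mean of differences = 0.8333
Numerator Σ(Δx_t−Δx̄)(Δx_{t+1}−Δx̄) = -60.8611
Denominator Σ(Δx_t−Δx̄)² = 274.8333
r_1(Δx) = -60.8611 / 274.8333 = -0.221

-0.221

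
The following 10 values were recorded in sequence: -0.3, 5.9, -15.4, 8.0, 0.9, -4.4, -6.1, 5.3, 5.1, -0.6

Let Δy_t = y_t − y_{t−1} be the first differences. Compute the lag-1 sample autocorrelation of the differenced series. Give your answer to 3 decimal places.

-0.600

First differences Δy: 6.2, -21.3, 23.4, -7.1, -5.3, -1.7, 11.4, -0.2, -5.7
Mean of differences = -0.0333
Numerator Σ(Δy_t−Δȳ)(Δy_{t+1}−Δȳ) = -770.5278
Denominator Σ(Δy_t−Δȳ)² = 1283.5600
r_1(Δy) = -770.5278 / 1283.5600 = -0.600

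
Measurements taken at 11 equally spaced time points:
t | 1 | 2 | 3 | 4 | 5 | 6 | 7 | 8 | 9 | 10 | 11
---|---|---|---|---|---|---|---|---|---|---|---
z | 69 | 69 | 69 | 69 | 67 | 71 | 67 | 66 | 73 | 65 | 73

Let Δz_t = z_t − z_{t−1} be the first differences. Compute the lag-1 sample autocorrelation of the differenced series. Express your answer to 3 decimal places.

-0.685

First differences Δz: 0, 0, 0, -2, 4, -4, -1, 7, -8, 8
Mean of differences = 0.4000
Numerator Σ(Δz_t−Δz̄)(Δz_{t+1}−Δz̄) = -145.5600
Denominator Σ(Δz_t−Δz̄)² = 212.4000
r_1(Δz) = -145.5600 / 212.4000 = -0.685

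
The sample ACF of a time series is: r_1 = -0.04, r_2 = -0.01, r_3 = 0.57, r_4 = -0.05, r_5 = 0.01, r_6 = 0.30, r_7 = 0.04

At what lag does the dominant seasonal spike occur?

The largest autocorrelation is r_3 = 0.57, with a weaker echo at lag 6 (0.30); the remaining lags stay at or below 0.04.
The dominant spike at lag 3 indicates a seasonal period of 3.

3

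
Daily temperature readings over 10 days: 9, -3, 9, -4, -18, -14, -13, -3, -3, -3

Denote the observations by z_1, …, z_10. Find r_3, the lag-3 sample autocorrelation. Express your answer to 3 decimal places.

Mean z̄ = (9 − 3 + 9 − 4 − 18 − 14 − 13 − 3 − 3 − 3)/10 = -4.3000
Σ(z_t−z̄)(z_{t+3}−z̄) = (3.9900) + (-17.8100) + (-129.0100) + (-2.6100) + (-17.8100) + (-12.6100) + (-11.3100) = -187.1700
Denominator Σ(z_t−z̄)² = 718.1000
r_3 = -187.1700 / 718.1000 = -0.261

-0.261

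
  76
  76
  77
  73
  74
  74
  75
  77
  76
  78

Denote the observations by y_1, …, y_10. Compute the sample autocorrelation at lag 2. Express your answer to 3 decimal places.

0.146

Mean ȳ = (76 + 76 + 77 + 73 + 74 + 74 + 75 + 77 + 76 + 78)/10 = 75.6000
Numerator Σ_{t=1}^{8}(y_t−ȳ)(y_{t+2}−ȳ) = 3.2800
Denominator Σ(y_t−ȳ)² = 22.4000
r_2 = 3.2800 / 22.4000 = 0.146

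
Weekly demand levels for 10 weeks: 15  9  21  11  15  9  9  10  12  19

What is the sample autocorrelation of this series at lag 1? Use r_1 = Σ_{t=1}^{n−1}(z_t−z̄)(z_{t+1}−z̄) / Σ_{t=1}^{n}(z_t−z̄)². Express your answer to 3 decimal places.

Mean z̄ = (15 + 9 + 21 + 11 + 15 + 9 + 9 + 10 + 12 + 19)/10 = 13.0000
Numerator Σ_{t=1}^{9}(z_t−z̄)(z_{t+1}−z̄) = -43.0000
Denominator Σ(z_t−z̄)² = 170.0000
r_1 = -43.0000 / 170.0000 = -0.253

-0.253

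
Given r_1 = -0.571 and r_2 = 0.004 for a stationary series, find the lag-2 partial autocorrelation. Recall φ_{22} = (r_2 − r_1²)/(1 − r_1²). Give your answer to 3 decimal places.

-0.478

φ_{22} = (r_2 − r_1²) / (1 − r_1²)
r_1² = (-0.571)² = 0.326041
Numerator = 0.004 − 0.3260 = -0.3220; denominator = 1 − 0.3260 = 0.6740
φ_{22} = -0.3220 / 0.6740 = -0.478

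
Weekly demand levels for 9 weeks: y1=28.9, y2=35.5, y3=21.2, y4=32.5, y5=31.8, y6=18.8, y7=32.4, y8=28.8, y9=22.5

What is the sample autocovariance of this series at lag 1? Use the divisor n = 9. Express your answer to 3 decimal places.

Mean ȳ = (28.9 + 35.5 + 21.2 + 32.5 + 31.8 + 18.8 + 32.4 + 28.8 + 22.5)/9 = 28.0444
Σ_{t=1}^{8}(y_t−ȳ)(y_{t+1}−ȳ) = -134.2942
γ_1 = -134.2942 / 9 = -14.922

-14.922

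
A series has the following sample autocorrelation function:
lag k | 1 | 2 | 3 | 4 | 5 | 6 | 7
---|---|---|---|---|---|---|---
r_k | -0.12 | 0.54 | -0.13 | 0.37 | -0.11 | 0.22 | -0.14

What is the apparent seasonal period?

The largest autocorrelation is r_2 = 0.54, with weaker echoes at lags 4 (0.37) and 6 (0.22); the remaining lags stay at or below -0.11.
The dominant spike at lag 2 indicates a seasonal period of 2.

2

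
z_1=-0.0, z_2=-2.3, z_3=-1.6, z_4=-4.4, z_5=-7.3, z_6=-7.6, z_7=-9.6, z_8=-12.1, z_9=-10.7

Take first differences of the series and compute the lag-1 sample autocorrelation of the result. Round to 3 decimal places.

First differences Δz: -2.3, 0.7, -2.8, -2.9, -0.3, -2.0, -2.5, 1.4
Mean of differences = -1.3375
Numerator Σ(Δz_t−Δz̄)(Δz_{t+1}−Δz̄) = -7.3764
Denominator Σ(Δz_t−Δz̄)² = 20.0188
r_1(Δz) = -7.3764 / 20.0188 = -0.368

-0.368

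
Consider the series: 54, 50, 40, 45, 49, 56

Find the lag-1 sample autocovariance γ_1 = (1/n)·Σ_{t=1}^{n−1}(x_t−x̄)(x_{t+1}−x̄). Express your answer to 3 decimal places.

Mean x̄ = (54 + 50 + 40 + 45 + 49 + 56)/6 = 49.0000
Deviations: 5.0000, 1.0000, -9.0000, -4.0000, 0.0000, 7.0000
Σ_{t=1}^{5}(x_t−x̄)(x_{t+1}−x̄) = 32.0000
γ_1 = 32.0000 / 6 = 5.333

5.333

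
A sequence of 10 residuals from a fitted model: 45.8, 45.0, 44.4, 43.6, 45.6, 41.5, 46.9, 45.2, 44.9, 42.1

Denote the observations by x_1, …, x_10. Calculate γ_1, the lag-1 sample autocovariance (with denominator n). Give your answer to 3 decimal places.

Mean x̄ = (45.8 + 45.0 + 44.4 + 43.6 + 45.6 + 41.5 + 46.9 + 45.2 + 44.9 + 42.1)/10 = 44.5000
Σ_{t=1}^{9}(x_t−x̄)(x_{t+1}−x̄) = -9.8000
γ_1 = -9.8000 / 10 = -0.980

-0.980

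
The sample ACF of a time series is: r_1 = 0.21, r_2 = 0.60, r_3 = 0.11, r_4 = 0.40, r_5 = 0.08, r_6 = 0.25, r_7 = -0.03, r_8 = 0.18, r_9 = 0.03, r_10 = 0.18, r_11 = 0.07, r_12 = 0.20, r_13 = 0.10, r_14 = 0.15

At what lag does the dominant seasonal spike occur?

The largest autocorrelation is r_2 = 0.60, with weaker echoes at lags 4 (0.40) and 6 (0.25); the remaining lags stay at or below 0.21.
The dominant spike at lag 2 indicates a seasonal period of 2.

2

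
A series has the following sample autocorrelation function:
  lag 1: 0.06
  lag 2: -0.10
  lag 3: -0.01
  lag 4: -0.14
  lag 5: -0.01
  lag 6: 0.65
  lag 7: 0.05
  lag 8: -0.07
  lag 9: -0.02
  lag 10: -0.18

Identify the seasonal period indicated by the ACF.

The largest autocorrelation is r_6 = 0.65; the remaining lags stay at or below 0.06.
The dominant spike at lag 6 indicates a seasonal period of 6.

6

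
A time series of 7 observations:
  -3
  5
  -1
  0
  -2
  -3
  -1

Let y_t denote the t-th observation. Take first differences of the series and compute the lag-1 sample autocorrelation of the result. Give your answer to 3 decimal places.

-0.489

First differences Δy: 8, -6, 1, -2, -1, 2
Mean of differences = 0.3333
Numerator Σ(Δy_t−Δȳ)(Δy_{t+1}−Δȳ) = -53.4444
Denominator Σ(Δy_t−Δȳ)² = 109.3333
r_1(Δy) = -53.4444 / 109.3333 = -0.489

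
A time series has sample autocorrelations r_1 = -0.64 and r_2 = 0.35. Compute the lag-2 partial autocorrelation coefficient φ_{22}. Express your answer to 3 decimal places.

-0.101

φ_{22} = (r_2 − r_1²) / (1 − r_1²)
r_1² = (-0.64)² = 0.4096
Numerator = 0.35 − 0.4096 = -0.0596; denominator = 1 − 0.4096 = 0.5904
φ_{22} = -0.0596 / 0.5904 = -0.101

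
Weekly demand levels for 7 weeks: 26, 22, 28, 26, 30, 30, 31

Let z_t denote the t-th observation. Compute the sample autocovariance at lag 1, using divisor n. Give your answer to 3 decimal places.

2.300

Mean z̄ = (26 + 22 + 28 + 26 + 30 + 30 + 31)/7 = 27.5714
Deviations: -1.5714, -5.5714, 0.4286, -1.5714, 2.4286, 2.4286, 3.4286
Σ_{t=1}^{6}(z_t−z̄)(z_{t+1}−z̄) = 16.1020
γ_1 = 16.1020 / 7 = 2.300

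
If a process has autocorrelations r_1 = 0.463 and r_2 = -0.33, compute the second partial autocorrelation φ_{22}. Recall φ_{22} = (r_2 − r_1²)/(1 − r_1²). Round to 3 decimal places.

φ_{22} = (r_2 − r_1²) / (1 − r_1²)
r_1² = (0.463)² = 0.214369
Numerator = -0.33 − 0.2144 = -0.5444; denominator = 1 − 0.2144 = 0.7856
φ_{22} = -0.5444 / 0.7856 = -0.693

-0.693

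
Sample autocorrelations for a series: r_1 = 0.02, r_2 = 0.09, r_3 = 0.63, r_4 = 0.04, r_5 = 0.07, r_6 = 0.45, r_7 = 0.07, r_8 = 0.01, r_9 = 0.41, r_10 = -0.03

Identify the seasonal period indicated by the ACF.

The largest autocorrelation is r_3 = 0.63, with weaker echoes at lags 6 (0.45) and 9 (0.41); the remaining lags stay at or below 0.09.
The dominant spike at lag 3 indicates a seasonal period of 3.

3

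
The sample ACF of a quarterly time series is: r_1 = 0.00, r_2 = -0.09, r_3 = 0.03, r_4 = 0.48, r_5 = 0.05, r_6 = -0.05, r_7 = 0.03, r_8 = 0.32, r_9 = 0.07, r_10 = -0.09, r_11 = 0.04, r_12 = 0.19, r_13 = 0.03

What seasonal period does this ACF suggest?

4

The largest autocorrelation is r_4 = 0.48, with weaker echoes at lags 8 (0.32) and 12 (0.19); the remaining lags stay at or below 0.07.
The dominant spike at lag 4 indicates a seasonal period of 4.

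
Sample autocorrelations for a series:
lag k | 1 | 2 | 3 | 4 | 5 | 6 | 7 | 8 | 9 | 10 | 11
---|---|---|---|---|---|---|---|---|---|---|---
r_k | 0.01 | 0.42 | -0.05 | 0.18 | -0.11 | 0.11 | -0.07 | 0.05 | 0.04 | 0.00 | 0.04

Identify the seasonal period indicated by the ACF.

2

The largest autocorrelation is r_2 = 0.42, with a weaker echo at lag 4 (0.18); the remaining lags stay at or below 0.11.
The dominant spike at lag 2 indicates a seasonal period of 2.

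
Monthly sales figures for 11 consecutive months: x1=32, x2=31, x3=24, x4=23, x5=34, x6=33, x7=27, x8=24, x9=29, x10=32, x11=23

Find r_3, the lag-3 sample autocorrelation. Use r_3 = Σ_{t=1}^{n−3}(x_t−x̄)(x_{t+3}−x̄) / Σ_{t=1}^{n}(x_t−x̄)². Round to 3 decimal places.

-0.112

Mean x̄ = (32 + 31 + 24 + 23 + 34 + 33 + 27 + 24 + 29 + 32 + 23)/11 = 28.3636
Numerator Σ_{t=1}^{8}(x_t−x̄)(x_{t+3}−x̄) = -20.7603
Denominator Σ(x_t−x̄)² = 184.5455
r_3 = -20.7603 / 184.5455 = -0.112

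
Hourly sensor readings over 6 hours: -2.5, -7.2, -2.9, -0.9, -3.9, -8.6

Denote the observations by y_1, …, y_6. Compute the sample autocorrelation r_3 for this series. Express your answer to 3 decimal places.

-0.024

Mean ȳ = (-2.5 − 7.2 − 2.9 − 0.9 − 3.9 − 8.6)/6 = -4.3333
Deviations from mean: 1.8333, -2.8667, 1.4333, 3.4333, 0.4333, -4.2667
Σ(y_t−ȳ)(y_{t+3}−ȳ) = (6.2944) + (-1.2422) + (-6.1156) = -1.0633
Denominator Σ(y_t−ȳ)² = 43.8133
r_3 = -1.0633 / 43.8133 = -0.024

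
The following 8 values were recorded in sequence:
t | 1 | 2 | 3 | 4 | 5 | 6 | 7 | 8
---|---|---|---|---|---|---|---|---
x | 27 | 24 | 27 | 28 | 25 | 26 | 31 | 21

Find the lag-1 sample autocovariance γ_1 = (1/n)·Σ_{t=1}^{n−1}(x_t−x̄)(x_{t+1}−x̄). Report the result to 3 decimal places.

Mean x̄ = (27 + 24 + 27 + 28 + 25 + 26 + 31 + 21)/8 = 26.1250
Deviations: 0.8750, -2.1250, 0.8750, 1.8750, -1.1250, -0.1250, 4.8750, -5.1250
Σ_{t=1}^{7}(x_t−x̄)(x_{t+1}−x̄) = -29.6406
γ_1 = -29.6406 / 8 = -3.705

-3.705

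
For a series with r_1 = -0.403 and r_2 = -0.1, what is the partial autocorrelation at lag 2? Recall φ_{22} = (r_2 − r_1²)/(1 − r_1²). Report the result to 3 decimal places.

φ_{22} = (r_2 − r_1²) / (1 − r_1²)
r_1² = (-0.403)² = 0.162409
Numerator = -0.1 − 0.1624 = -0.2624; denominator = 1 − 0.1624 = 0.8376
φ_{22} = -0.2624 / 0.8376 = -0.313

-0.313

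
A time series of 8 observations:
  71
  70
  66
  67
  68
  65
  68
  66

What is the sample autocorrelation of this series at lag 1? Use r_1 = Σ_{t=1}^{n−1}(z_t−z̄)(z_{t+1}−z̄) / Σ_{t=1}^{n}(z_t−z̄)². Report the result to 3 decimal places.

Mean z̄ = (71 + 70 + 66 + 67 + 68 + 65 + 68 + 66)/8 = 67.6250
Deviations from mean: 3.3750, 2.3750, -1.6250, -0.6250, 0.3750, -2.6250, 0.3750, -1.6250
Numerator Σ_{t=1}^{7}(z_t−z̄)(z_{t+1}−z̄) = 2.3594
Denominator Σ(z_t−z̄)² = 29.8750
r_1 = 2.3594 / 29.8750 = 0.079

0.079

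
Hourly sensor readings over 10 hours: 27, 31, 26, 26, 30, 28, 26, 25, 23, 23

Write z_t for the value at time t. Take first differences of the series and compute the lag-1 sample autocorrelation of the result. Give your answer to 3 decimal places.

First differences Δz: 4, -5, 0, 4, -2, -2, -1, -2, 0
Mean of differences = -0.4444
Numerator Σ(Δz_t−Δz̄)(Δz_{t+1}−Δz̄) = -23.7531
Denominator Σ(Δz_t−Δz̄)² = 68.2222
r_1(Δz) = -23.7531 / 68.2222 = -0.348

-0.348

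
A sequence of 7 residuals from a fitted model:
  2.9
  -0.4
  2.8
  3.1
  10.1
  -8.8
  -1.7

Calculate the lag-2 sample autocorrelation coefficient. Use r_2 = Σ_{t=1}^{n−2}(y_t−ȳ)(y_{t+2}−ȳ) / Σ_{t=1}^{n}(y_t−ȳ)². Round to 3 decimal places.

Mean ȳ = (2.9 − 0.4 + 2.8 + 3.1 + 10.1 − 8.8 − 1.7)/7 = 1.1429
Deviations from mean: 1.7571, -1.5429, 1.6571, 1.9571, 8.9571, -9.9429, -2.8429
Σ(y_t−ȳ)(y_{t+2}−ȳ) = (2.9118) + (-3.0196) + (14.8433) + (-19.4596) + (-25.4639) = -30.1880
Denominator Σ(y_t−ȳ)² = 199.2171
r_2 = -30.1880 / 199.2171 = -0.152

-0.152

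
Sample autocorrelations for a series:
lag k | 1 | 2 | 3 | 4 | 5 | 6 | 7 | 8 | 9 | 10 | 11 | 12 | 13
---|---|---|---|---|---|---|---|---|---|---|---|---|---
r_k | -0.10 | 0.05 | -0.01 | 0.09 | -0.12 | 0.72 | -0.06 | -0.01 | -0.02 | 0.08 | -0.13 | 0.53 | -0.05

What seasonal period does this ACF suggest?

6

The largest autocorrelation is r_6 = 0.72, with a weaker echo at lag 12 (0.53); the remaining lags stay at or below 0.09.
The dominant spike at lag 6 indicates a seasonal period of 6.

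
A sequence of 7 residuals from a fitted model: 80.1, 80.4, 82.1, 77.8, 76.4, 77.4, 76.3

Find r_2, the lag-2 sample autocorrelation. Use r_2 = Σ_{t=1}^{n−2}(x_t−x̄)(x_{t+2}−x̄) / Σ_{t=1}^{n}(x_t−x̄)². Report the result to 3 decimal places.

0.070

Mean x̄ = (80.1 + 80.4 + 82.1 + 77.8 + 76.4 + 77.4 + 76.3)/7 = 78.6429
Deviations from mean: 1.4571, 1.7571, 3.4571, -0.8429, -2.2429, -1.2429, -2.3429
Σ(x_t−x̄)(x_{t+2}−x̄) = (5.0376) + (-1.4810) + (-7.7539) + (1.0476) + (5.2547) = 2.1049
Denominator Σ(x_t−x̄)² = 29.9371
r_2 = 2.1049 / 29.9371 = 0.070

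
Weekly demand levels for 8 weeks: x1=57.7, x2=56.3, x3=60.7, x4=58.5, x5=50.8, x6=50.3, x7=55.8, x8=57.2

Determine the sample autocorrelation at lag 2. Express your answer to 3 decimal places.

-0.391

Mean x̄ = (57.7 + 56.3 + 60.7 + 58.5 + 50.8 + 50.3 + 55.8 + 57.2)/8 = 55.9125
Numerator Σ_{t=1}^{6}(x_t−x̄)(x_{t+2}−x̄) = -36.0891
Denominator Σ(x_t−x̄)² = 92.2688
r_2 = -36.0891 / 92.2688 = -0.391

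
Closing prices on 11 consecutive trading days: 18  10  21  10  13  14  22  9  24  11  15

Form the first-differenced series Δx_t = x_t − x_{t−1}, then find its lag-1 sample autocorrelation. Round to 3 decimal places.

-0.811

First differences Δx: -8, 11, -11, 3, 1, 8, -13, 15, -13, 4
Mean of differences = -0.3000
Numerator Σ(Δx_t−Δx̄)(Δx_{t+1}−Δx̄) = -776.7900
Denominator Σ(Δx_t−Δx̄)² = 958.1000
r_1(Δx) = -776.7900 / 958.1000 = -0.811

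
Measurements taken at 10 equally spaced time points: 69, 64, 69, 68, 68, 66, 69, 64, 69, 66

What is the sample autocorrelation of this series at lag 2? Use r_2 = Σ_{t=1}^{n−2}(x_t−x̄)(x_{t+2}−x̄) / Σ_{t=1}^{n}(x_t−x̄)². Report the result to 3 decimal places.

Mean x̄ = (69 + 64 + 69 + 68 + 68 + 66 + 69 + 64 + 69 + 66)/10 = 67.2000
Numerator Σ_{t=1}^{8}(x_t−x̄)(x_{t+2}−x̄) = 13.5200
Denominator Σ(x_t−x̄)² = 37.6000
r_2 = 13.5200 / 37.6000 = 0.360

0.360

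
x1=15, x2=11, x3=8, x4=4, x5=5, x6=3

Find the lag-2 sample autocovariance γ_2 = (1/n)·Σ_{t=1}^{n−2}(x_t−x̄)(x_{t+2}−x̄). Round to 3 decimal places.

Mean x̄ = (15 + 11 + 8 + 4 + 5 + 3)/6 = 7.6667
Σ_{t=1}^{4}(x_t−x̄)(x_{t+2}−x̄) = 6.4444
γ_2 = 6.4444 / 6 = 1.074

1.074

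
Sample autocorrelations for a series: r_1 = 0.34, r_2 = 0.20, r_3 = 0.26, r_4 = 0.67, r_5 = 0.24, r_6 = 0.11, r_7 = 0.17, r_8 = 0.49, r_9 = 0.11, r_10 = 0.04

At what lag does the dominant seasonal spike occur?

4

The largest autocorrelation is r_4 = 0.67, with a weaker echo at lag 8 (0.49); the remaining lags stay at or below 0.34. The elevated value at lag 1 (0.34), dropping to 0.20 at lag 2, reflects decaying short-term dependence rather than seasonality.
The dominant spike at lag 4 indicates a seasonal period of 4.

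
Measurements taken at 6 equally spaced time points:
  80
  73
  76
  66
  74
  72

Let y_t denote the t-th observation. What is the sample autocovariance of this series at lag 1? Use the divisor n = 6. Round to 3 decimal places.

Mean ȳ = (80 + 73 + 76 + 66 + 74 + 72)/6 = 73.5000
Σ_{t=1}^{5}(y_t−ȳ)(y_{t+1}−ȳ) = -27.7500
γ_1 = -27.7500 / 6 = -4.625

-4.625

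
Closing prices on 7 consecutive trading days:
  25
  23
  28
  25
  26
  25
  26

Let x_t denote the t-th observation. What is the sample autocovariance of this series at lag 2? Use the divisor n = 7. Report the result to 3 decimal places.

Mean x̄ = (25 + 23 + 28 + 25 + 26 + 25 + 26)/7 = 25.4286
Σ_{t=1}^{5}(x_t−x̄)(x_{t+2}−x̄) = 1.9184
γ_2 = 1.9184 / 7 = 0.274

0.274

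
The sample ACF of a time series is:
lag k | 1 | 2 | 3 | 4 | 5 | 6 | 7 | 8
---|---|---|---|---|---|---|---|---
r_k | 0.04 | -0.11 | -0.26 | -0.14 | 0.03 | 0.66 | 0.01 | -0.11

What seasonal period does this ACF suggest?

6

The largest autocorrelation is r_6 = 0.66; the remaining lags stay at or below 0.04.
The dominant spike at lag 6 indicates a seasonal period of 6.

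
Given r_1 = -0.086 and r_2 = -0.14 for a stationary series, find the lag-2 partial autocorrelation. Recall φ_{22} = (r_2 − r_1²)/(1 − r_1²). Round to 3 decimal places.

-0.148

φ_{22} = (r_2 − r_1²) / (1 − r_1²)
r_1² = (-0.086)² = 0.007396
Numerator = -0.14 − 0.0074 = -0.1474; denominator = 1 − 0.0074 = 0.9926
φ_{22} = -0.1474 / 0.9926 = -0.148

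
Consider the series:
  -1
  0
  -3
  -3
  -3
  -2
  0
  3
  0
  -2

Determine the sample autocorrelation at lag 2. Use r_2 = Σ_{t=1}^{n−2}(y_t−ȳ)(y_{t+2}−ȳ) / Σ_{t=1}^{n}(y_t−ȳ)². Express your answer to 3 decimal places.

-0.159

Mean ȳ = (-1 + 0 − 3 − 3 − 3 − 2 + 0 + 3 + 0 − 2)/10 = -1.1000
Numerator Σ_{t=1}^{8}(y_t−ȳ)(y_{t+2}−ȳ) = -5.2200
Denominator Σ(y_t−ȳ)² = 32.9000
r_2 = -5.2200 / 32.9000 = -0.159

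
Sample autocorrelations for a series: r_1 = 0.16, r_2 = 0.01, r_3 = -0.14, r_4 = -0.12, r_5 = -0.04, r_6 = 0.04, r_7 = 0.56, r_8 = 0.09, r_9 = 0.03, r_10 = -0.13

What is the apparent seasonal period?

7

The largest autocorrelation is r_7 = 0.56; the remaining lags stay at or below 0.16.
The dominant spike at lag 7 indicates a seasonal period of 7.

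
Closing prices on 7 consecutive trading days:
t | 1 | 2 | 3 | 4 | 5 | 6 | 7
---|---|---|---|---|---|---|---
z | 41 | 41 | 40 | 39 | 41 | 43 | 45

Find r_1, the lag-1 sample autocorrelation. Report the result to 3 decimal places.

Mean z̄ = (41 + 41 + 40 + 39 + 41 + 43 + 45)/7 = 41.4286
Σ(z_t−z̄)(z_{t+1}−z̄) = (0.1837) + (0.6122) + (3.4694) + (1.0408) + (-0.6735) + (5.6122) = 10.2449
Denominator Σ(z_t−z̄)² = 23.7143
r_1 = 10.2449 / 23.7143 = 0.432

0.432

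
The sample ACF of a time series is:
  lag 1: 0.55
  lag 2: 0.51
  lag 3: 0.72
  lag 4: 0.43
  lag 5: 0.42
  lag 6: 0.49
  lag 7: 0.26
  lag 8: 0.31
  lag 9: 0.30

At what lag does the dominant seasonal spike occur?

3

The largest autocorrelation is r_3 = 0.72; the remaining lags stay at or below 0.55. The elevated value at lag 1 (0.55), dropping to 0.51 at lag 2, reflects decaying short-term dependence rather than seasonality.
The dominant spike at lag 3 indicates a seasonal period of 3.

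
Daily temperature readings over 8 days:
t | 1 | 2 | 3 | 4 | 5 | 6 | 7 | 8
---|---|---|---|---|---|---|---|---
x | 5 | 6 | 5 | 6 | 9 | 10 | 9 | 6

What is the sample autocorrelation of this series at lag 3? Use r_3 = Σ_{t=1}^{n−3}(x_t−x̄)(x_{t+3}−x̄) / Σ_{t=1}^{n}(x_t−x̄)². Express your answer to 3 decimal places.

Mean x̄ = (5 + 6 + 5 + 6 + 9 + 10 + 9 + 6)/8 = 7.0000
Deviations from mean: -2.0000, -1.0000, -2.0000, -1.0000, 2.0000, 3.0000, 2.0000, -1.0000
Numerator Σ_{t=1}^{5}(x_t−x̄)(x_{t+3}−x̄) = -10.0000
Denominator Σ(x_t−x̄)² = 28.0000
r_3 = -10.0000 / 28.0000 = -0.357

-0.357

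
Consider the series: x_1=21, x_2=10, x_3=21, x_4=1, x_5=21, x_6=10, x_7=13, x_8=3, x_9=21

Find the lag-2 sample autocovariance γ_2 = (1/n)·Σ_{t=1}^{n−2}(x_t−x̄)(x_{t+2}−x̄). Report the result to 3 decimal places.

25.462

Mean x̄ = (21 + 10 + 21 + 1 + 21 + 10 + 13 + 3 + 21)/9 = 13.4444
Σ_{t=1}^{7}(x_t−x̄)(x_{t+2}−x̄) = 229.1605
γ_2 = 229.1605 / 9 = 25.462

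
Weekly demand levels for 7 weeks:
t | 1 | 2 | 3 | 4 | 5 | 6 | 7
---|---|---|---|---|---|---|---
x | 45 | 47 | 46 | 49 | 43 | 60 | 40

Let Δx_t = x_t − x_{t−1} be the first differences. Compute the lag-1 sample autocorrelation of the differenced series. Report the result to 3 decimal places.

First differences Δx: 2, -1, 3, -6, 17, -20
Mean of differences = -0.8333
Numerator Σ(Δx_t−Δx̄)(Δx_{t+1}−Δx̄) = -454.8611
Denominator Σ(Δx_t−Δx̄)² = 734.8333
r_1(Δx) = -454.8611 / 734.8333 = -0.619

-0.619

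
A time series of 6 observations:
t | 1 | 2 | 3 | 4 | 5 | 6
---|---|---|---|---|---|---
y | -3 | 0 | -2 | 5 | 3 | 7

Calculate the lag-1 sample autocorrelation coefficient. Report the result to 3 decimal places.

Mean ȳ = (-3 + 0 − 2 + 5 + 3 + 7)/6 = 1.6667
Numerator Σ_{t=1}^{5}(y_t−ȳ)(y_{t+1}−ȳ) = 13.2222
Denominator Σ(y_t−ȳ)² = 79.3333
r_1 = 13.2222 / 79.3333 = 0.167

0.167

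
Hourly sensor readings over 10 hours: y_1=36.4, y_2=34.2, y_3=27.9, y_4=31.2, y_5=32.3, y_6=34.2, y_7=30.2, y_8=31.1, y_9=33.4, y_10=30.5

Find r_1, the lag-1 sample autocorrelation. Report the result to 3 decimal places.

-0.021

Mean ȳ = (36.4 + 34.2 + 27.9 + 31.2 + 32.3 + 34.2 + 30.2 + 31.1 + 33.4 + 30.5)/10 = 32.1400
Numerator Σ_{t=1}^{9}(y_t−ȳ)(y_{t+1}−ȳ) = -1.1496
Denominator Σ(y_t−ȳ)² = 54.6440
r_1 = -1.1496 / 54.6440 = -0.021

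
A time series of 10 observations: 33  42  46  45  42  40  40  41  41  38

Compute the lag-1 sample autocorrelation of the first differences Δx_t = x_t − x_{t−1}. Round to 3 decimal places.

0.349

First differences Δx: 9, 4, -1, -3, -2, 0, 1, 0, -3
Mean of differences = 0.5556
Numerator Σ(Δx_t−Δx̄)(Δx_{t+1}−Δx̄) = 41.2469
Denominator Σ(Δx_t−Δx̄)² = 118.2222
r_1(Δx) = 41.2469 / 118.2222 = 0.349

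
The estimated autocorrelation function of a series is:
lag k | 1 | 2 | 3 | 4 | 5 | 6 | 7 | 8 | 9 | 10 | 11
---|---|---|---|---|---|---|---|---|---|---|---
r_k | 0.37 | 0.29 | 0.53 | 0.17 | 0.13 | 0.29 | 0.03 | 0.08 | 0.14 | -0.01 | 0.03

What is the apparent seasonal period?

The largest autocorrelation is r_3 = 0.53; the remaining lags stay at or below 0.37. The elevated value at lag 1 (0.37), dropping to 0.29 at lag 2, reflects decaying short-term dependence rather than seasonality.
The dominant spike at lag 3 indicates a seasonal period of 3.

3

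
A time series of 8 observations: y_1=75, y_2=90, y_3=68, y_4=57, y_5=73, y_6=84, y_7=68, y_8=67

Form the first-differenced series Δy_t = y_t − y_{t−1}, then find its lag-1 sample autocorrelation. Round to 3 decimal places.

First differences Δy: 15, -22, -11, 16, 11, -16, -1
Mean of differences = -1.1429
Numerator Σ(Δy_t−Δȳ)(Δy_{t+1}−Δȳ) = -274.4490
Denominator Σ(Δy_t−Δȳ)² = 1454.8571
r_1(Δy) = -274.4490 / 1454.8571 = -0.189

-0.189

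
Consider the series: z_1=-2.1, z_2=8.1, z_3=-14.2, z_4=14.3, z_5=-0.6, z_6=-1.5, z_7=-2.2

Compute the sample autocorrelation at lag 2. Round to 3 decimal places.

Mean z̄ = (-2.1 + 8.1 − 14.2 + 14.3 − 0.6 − 1.5 − 2.2)/7 = 0.2571
Numerator Σ_{t=1}^{5}(z_t−z̄)(z_{t+2}−z̄) = 134.0363
Denominator Σ(z_t−z̄)² = 483.1371
r_2 = 134.0363 / 483.1371 = 0.277

0.277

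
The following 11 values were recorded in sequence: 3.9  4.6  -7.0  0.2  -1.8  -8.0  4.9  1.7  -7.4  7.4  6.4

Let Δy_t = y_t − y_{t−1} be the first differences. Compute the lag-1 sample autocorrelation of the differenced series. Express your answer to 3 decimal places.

First differences Δy: 0.7, -11.6, 7.2, -2.0, -6.2, 12.9, -3.2, -9.1, 14.8, -1.0
Mean of differences = 0.2500
Numerator Σ(Δy_t−Δȳ)(Δy_{t+1}−Δȳ) = -336.0225
Denominator Σ(Δy_t−Δȳ)² = 708.2050
r_1(Δy) = -336.0225 / 708.2050 = -0.474

-0.474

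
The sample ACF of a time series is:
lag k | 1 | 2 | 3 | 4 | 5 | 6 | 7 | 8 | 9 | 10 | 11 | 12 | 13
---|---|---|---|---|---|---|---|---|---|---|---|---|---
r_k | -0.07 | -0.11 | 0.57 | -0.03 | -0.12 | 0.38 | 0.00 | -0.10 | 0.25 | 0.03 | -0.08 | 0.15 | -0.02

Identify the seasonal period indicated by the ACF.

3

The largest autocorrelation is r_3 = 0.57, with weaker echoes at lags 6 (0.38), 9 (0.25) and 12 (0.15); the remaining lags stay at or below 0.03.
The dominant spike at lag 3 indicates a seasonal period of 3.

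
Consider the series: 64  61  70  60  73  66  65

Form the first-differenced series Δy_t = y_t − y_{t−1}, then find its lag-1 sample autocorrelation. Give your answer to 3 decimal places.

First differences Δy: -3, 9, -10, 13, -7, -1
Mean of differences = 0.1667
Numerator Σ(Δy_t−Δȳ)(Δy_{t+1}−Δȳ) = -331.8611
Denominator Σ(Δy_t−Δȳ)² = 408.8333
r_1(Δy) = -331.8611 / 408.8333 = -0.812

-0.812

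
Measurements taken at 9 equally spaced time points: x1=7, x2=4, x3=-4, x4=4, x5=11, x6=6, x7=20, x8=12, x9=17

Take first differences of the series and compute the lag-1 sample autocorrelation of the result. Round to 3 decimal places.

-0.522

First differences Δx: -3, -8, 8, 7, -5, 14, -8, 5
Mean of differences = 1.2500
Numerator Σ(Δx_t−Δx̄)(Δx_{t+1}−Δx̄) = -252.5625
Denominator Σ(Δx_t−Δx̄)² = 483.5000
r_1(Δx) = -252.5625 / 483.5000 = -0.522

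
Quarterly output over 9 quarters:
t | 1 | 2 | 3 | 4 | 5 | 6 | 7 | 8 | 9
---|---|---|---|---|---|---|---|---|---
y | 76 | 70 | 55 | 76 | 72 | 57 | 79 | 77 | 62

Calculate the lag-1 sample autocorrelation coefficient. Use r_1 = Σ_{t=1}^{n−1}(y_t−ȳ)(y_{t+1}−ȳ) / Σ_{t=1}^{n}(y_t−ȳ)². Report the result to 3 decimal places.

-0.329

Mean ȳ = (76 + 70 + 55 + 76 + 72 + 57 + 79 + 77 + 62)/9 = 69.3333
Numerator Σ_{t=1}^{8}(y_t−ȳ)(y_{t+1}−ȳ) = -217.1111
Denominator Σ(y_t−ȳ)² = 660.0000
r_1 = -217.1111 / 660.0000 = -0.329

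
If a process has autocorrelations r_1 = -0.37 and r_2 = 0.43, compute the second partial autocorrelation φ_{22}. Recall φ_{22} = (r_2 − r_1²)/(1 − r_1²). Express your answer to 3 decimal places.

φ_{22} = (r_2 − r_1²) / (1 − r_1²)
r_1² = (-0.37)² = 0.1369
Numerator = 0.43 − 0.1369 = 0.2931; denominator = 1 − 0.1369 = 0.8631
φ_{22} = 0.2931 / 0.8631 = 0.340

0.340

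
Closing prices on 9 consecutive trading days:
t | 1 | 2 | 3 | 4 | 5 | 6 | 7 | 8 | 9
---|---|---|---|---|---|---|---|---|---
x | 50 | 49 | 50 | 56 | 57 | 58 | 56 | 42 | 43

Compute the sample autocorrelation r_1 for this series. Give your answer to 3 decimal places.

Mean x̄ = (50 + 49 + 50 + 56 + 57 + 58 + 56 + 42 + 43)/9 = 51.2222
Numerator Σ_{t=1}^{8}(x_t−x̄)(x_{t+1}−x̄) = 130.5062
Denominator Σ(x_t−x̄)² = 285.5556
r_1 = 130.5062 / 285.5556 = 0.457

0.457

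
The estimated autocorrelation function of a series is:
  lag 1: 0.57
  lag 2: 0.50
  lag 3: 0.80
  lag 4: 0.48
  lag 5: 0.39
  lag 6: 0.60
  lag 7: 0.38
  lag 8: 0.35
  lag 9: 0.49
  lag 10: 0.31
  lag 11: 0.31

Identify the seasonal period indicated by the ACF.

3

The largest autocorrelation is r_3 = 0.80, with a weaker echo at lag 6 (0.60); the remaining lags stay at or below 0.57. The elevated value at lag 1 (0.57), dropping to 0.50 at lag 2, reflects decaying short-term dependence rather than seasonality.
The dominant spike at lag 3 indicates a seasonal period of 3.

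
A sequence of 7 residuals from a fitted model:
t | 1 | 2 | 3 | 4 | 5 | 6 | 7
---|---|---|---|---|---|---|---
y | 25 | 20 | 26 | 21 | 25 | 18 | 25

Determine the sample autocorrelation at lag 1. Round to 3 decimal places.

-0.777

Mean ȳ = (25 + 20 + 26 + 21 + 25 + 18 + 25)/7 = 22.8571
Σ(y_t−ȳ)(y_{t+1}−ȳ) = (-6.1224) + (-8.9796) + (-5.8367) + (-3.9796) + (-10.4082) + (-10.4082) = -45.7347
Denominator Σ(y_t−ȳ)² = 58.8571
r_1 = -45.7347 / 58.8571 = -0.777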